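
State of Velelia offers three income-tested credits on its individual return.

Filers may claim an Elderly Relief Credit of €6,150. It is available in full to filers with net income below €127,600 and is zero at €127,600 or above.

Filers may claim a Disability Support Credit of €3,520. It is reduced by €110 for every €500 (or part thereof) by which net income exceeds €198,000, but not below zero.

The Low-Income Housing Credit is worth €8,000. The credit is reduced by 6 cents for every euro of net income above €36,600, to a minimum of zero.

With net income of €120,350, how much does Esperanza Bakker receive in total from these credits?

€12,645

Elderly Relief Credit: €120,350 is below the €127,600 cutoff, so the full €6,150 applies.
Disability Support Credit: €120,350 is at or below the €198,000 threshold, so the full €3,520 applies.
Low-Income Housing Credit: 6% of the €83,750 excess over €36,600 is €5,025; credit = €8,000 − €5,025 = €2,975.
Total: €6,150 + €3,520 + €2,975 = €12,645.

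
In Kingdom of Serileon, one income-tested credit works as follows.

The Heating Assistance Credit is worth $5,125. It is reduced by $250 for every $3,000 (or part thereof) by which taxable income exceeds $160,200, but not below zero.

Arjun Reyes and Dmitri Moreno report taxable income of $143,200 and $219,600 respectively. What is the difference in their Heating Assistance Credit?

Arjun ($143,200): Heating Assistance Credit: $143,200 is at or below the $160,200 threshold, so the full $5,125 applies.
Dmitri ($219,600): Heating Assistance Credit: income exceeds $160,200 by $59,400, which is 20 full-or-partial $3,000 increments; reduction = 20 × $250 = $5,000, leaving $125.
Difference: |$5,125 − $125| = $5,000.

$5,000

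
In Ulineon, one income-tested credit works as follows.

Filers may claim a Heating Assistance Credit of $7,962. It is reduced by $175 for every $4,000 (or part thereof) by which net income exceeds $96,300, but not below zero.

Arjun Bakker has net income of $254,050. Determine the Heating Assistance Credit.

$962

Heating Assistance Credit: income exceeds $96,300 by $157,750, which is 40 full-or-partial $4,000 increments; reduction = 40 × $175 = $7,000, leaving $962.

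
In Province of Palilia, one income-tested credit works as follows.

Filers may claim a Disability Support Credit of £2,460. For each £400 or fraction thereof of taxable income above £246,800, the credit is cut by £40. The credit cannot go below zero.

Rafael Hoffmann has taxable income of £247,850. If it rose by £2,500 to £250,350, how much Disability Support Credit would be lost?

At £247,850 — income exceeds £246,800 by £1,050, which is 3 full-or-partial £400 increments; reduction = 3 × £40 = £120, leaving £2,340.
At £250,350 — income exceeds £246,800 by £3,550, which is 9 full-or-partial £400 increments; reduction = 9 × £40 = £360, leaving £2,100.
Lost: £2,340 − £2,100 = £240.

£240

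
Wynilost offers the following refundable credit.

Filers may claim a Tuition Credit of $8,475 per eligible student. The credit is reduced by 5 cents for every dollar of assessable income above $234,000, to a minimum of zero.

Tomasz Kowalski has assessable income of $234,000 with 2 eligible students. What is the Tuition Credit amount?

$16,950

Tuition Credit: base = 2 × $8,475 = $16,950. $234,000 is at or below the $234,000 threshold, so the full $16,950 applies.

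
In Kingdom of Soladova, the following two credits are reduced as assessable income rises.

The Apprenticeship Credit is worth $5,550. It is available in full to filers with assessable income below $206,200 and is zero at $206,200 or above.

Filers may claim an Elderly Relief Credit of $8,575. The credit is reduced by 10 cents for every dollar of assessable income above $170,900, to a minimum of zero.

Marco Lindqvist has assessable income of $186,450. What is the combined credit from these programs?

$12,570

Apprenticeship Credit: $186,450 is below the $206,200 cutoff, so the full $5,550 applies.
Elderly Relief Credit: 10% of the $15,550 excess over $170,900 is $1,555; credit = $8,575 − $1,555 = $7,020.
Total: $5,550 + $7,020 = $12,570.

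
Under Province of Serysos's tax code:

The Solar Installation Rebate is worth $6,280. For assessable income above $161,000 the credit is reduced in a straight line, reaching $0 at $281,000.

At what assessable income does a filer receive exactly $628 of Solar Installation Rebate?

$269,000

$628 is 628/6,280 of the full $6,280, so 5,652/6,280 of the $120,000 range has been used: income = $161,000 + $120,000 × 5,652/6,280 = $269,000.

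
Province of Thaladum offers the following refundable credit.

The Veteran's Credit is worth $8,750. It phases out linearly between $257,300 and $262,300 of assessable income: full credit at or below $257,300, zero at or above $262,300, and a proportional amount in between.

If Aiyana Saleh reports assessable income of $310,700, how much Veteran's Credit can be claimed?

$0

Veteran's Credit: $310,700 is at or above $262,300, so the credit is $0.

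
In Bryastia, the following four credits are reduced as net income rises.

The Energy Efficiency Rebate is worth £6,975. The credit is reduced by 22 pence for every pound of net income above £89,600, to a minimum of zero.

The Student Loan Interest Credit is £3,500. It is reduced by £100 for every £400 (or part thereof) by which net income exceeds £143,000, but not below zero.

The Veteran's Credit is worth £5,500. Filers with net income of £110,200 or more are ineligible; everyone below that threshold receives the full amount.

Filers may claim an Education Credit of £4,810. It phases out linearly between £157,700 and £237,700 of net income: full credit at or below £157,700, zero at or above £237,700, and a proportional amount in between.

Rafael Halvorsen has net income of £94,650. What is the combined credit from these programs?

£19,674

Energy Efficiency Rebate: 22% of the £5,050 excess over £89,600 is £1,111; credit = £6,975 − £1,111 = £5,864.
Student Loan Interest Credit: £94,650 is at or below the £143,000 threshold, so the full £3,500 applies.
Veteran's Credit: £94,650 is below the £110,200 cutoff, so the full £5,500 applies.
Education Credit: £94,650 is at or below the £157,700 threshold, so the full £4,810 applies.
Total: £5,864 + £3,500 + £5,500 + £4,810 = £19,674.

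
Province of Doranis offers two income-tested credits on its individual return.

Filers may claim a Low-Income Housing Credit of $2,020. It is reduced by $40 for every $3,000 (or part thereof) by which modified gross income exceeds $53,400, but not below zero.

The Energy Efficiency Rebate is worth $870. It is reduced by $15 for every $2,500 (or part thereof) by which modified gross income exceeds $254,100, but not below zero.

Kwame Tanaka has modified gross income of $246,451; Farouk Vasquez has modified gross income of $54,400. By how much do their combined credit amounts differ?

Kwame ($246,451): Low-Income Housing Credit: income exceeds $53,400 by $193,051 → 65 increments × $40 = $2,600 ≥ base, so the credit is $0. Energy Efficiency Rebate: $246,451 is at or below the $254,100 threshold, so the full $870 applies. total $0 + $870 = $870
Farouk ($54,400): Low-Income Housing Credit: income exceeds $53,400 by $1,000, which is 1 full-or-partial $3,000 increment; reduction = 1 × $40 = $40, leaving $1,980. Energy Efficiency Rebate: $54,400 is at or below the $254,100 threshold, so the full $870 applies. total $1,980 + $870 = $2,850
Difference: |$870 − $2,850| = $1,980.

$1,980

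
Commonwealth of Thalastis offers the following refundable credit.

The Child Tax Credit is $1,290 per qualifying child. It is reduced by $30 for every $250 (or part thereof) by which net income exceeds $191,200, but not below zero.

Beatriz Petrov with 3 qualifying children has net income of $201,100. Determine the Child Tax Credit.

$2,670

Child Tax Credit: base = 3 × $1,290 = $3,870. income exceeds $191,200 by $9,900, which is 40 full-or-partial $250 increments; reduction = 40 × $30 = $1,200, leaving $2,670.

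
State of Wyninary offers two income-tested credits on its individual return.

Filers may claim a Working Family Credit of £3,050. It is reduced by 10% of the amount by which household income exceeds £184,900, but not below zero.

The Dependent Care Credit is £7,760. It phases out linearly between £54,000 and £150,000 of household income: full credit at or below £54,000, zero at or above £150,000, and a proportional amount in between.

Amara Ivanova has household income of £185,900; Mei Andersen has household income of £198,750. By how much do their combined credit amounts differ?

Amara (£185,900): Working Family Credit: 10% of the £1,000 excess over £184,900 is £100; credit = £3,050 − £100 = £2,950. Dependent Care Credit: £185,900 is at or above £150,000, so the credit is £0. total £2,950 + £0 = £2,950
Mei (£198,750): Working Family Credit: 10% of the £13,850 excess over £184,900 is £1,385; credit = £3,050 − £1,385 = £1,665. Dependent Care Credit: £198,750 is at or above £150,000, so the credit is £0. total £1,665 + £0 = £1,665
Difference: |£2,950 − £1,665| = £1,285.

£1,285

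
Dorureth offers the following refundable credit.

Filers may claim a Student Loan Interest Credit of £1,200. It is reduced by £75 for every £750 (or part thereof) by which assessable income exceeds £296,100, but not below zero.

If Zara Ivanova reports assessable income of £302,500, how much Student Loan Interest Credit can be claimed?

Student Loan Interest Credit: income exceeds £296,100 by £6,400, which is 9 full-or-partial £750 increments; reduction = 9 × £75 = £675, leaving £525.

£525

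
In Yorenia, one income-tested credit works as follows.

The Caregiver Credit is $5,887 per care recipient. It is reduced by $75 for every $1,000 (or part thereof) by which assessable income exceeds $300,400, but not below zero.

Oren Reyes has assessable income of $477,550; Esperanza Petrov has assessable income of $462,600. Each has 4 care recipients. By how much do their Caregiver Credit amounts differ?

Oren ($477,550): Caregiver Credit: base = 4 × $5,887 = $23,548. income exceeds $300,400 by $177,150, which is 178 full-or-partial $1,000 increments; reduction = 178 × $75 = $13,350, leaving $10,198.
Esperanza ($462,600): Caregiver Credit: base = 4 × $5,887 = $23,548. income exceeds $300,400 by $162,200, which is 163 full-or-partial $1,000 increments; reduction = 163 × $75 = $12,225, leaving $11,323.
Difference: |$10,198 − $11,323| = $1,125.

$1,125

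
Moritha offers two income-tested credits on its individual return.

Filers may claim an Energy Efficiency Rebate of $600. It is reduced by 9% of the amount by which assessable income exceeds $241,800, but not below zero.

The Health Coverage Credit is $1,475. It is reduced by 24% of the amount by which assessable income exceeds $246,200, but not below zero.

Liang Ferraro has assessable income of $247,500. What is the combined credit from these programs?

Energy Efficiency Rebate: 9% of the $5,700 excess over $241,800 is $513; credit = $600 − $513 = $87.
Health Coverage Credit: 24% of the $1,300 excess over $246,200 is $312; credit = $1,475 − $312 = $1,163.
Total: $87 + $1,163 = $1,250.

$1,250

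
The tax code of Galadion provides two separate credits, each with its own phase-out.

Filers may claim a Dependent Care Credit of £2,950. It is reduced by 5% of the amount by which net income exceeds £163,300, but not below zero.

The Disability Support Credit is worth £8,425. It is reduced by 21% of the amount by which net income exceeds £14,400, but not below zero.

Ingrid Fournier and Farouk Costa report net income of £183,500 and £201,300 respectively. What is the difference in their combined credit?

Ingrid (£183,500): Dependent Care Credit: 5% of the £20,200 excess over £163,300 is £1,010; credit = £2,950 − £1,010 = £1,940. Disability Support Credit: 21% of the £169,100 excess over £14,400 is £35,511 ≥ base, so the credit is £0. total £1,940 + £0 = £1,940
Farouk (£201,300): Dependent Care Credit: 5% of the £38,000 excess over £163,300 is £1,900; credit = £2,950 − £1,900 = £1,050. Disability Support Credit: 21% of the £186,900 excess over £14,400 is £39,249 ≥ base, so the credit is £0. total £1,050 + £0 = £1,050
Difference: |£1,940 − £1,050| = £890.

£890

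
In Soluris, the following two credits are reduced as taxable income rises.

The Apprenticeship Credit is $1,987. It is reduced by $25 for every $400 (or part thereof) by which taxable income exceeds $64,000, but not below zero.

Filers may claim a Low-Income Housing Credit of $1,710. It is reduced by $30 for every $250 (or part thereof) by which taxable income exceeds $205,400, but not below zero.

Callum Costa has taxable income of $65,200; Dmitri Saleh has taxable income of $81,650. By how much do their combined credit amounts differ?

$1,050

Callum ($65,200): Apprenticeship Credit: income exceeds $64,000 by $1,200, which is 3 full-or-partial $400 increments; reduction = 3 × $25 = $75, leaving $1,912. Low-Income Housing Credit: $65,200 is at or below the $205,400 threshold, so the full $1,710 applies. total $1,912 + $1,710 = $3,622
Dmitri ($81,650): Apprenticeship Credit: income exceeds $64,000 by $17,650, which is 45 full-or-partial $400 increments; reduction = 45 × $25 = $1,125, leaving $862. Low-Income Housing Credit: $81,650 is at or below the $205,400 threshold, so the full $1,710 applies. total $862 + $1,710 = $2,572
Difference: |$3,622 − $2,572| = $1,050.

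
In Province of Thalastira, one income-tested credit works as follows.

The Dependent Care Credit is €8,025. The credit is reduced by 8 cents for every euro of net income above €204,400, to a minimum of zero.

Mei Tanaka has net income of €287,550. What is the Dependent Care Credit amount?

€1,373

Dependent Care Credit: 8% of the €83,150 excess over €204,400 is €6,652; credit = €8,025 − €6,652 = €1,373.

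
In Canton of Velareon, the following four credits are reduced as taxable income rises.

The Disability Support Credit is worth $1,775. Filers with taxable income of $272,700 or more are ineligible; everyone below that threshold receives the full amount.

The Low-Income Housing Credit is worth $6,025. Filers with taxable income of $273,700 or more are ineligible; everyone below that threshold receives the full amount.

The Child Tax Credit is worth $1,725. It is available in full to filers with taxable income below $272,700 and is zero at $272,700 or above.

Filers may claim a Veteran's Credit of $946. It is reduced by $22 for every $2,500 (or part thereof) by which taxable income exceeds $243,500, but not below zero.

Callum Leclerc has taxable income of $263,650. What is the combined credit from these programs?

$10,273

Disability Support Credit: $263,650 is below the $272,700 cutoff, so the full $1,775 applies.
Low-Income Housing Credit: $263,650 is below the $273,700 cutoff, so the full $6,025 applies.
Child Tax Credit: $263,650 is below the $272,700 cutoff, so the full $1,725 applies.
Veteran's Credit: income exceeds $243,500 by $20,150, which is 9 full-or-partial $2,500 increments; reduction = 9 × $22 = $198, leaving $748.
Total: $1,775 + $6,025 + $1,725 + $748 = $10,273.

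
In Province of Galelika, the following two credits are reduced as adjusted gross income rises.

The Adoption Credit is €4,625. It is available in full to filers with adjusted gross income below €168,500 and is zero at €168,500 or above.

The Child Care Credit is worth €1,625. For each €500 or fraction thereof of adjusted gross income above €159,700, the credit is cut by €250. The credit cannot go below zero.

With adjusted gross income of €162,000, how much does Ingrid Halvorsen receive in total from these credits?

€5,000

Adoption Credit: €162,000 is below the €168,500 cutoff, so the full €4,625 applies.
Child Care Credit: income exceeds €159,700 by €2,300, which is 5 full-or-partial €500 increments; reduction = 5 × €250 = €1,250, leaving €375.
Total: €4,625 + €375 = €5,000.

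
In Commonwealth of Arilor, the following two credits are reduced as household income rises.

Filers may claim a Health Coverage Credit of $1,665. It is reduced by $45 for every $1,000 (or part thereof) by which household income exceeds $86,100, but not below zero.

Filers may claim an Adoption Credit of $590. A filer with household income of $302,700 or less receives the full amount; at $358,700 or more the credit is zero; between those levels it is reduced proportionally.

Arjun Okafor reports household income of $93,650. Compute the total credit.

$1,895

Health Coverage Credit: income exceeds $86,100 by $7,550, which is 8 full-or-partial $1,000 increments; reduction = 8 × $45 = $360, leaving $1,305.
Adoption Credit: $93,650 is at or below the $302,700 threshold, so the full $590 applies.
Total: $1,305 + $590 = $1,895.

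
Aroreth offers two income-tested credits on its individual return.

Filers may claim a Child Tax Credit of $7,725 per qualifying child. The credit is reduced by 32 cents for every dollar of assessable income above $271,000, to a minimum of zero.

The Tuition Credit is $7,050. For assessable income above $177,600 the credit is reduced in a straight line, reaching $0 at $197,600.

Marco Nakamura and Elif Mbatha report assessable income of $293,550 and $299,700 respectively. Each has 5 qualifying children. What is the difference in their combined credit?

Marco ($293,550): Child Tax Credit: base = 5 × $7,725 = $38,625. 32% of the $22,550 excess over $271,000 is $7,216; credit = $38,625 − $7,216 = $31,409. Tuition Credit: $293,550 is at or above $197,600, so the credit is $0. total $31,409 + $0 = $31,409
Elif ($299,700): Child Tax Credit: base = 5 × $7,725 = $38,625. 32% of the $28,700 excess over $271,000 is $9,184; credit = $38,625 − $9,184 = $29,441. Tuition Credit: $299,700 is at or above $197,600, so the credit is $0. total $29,441 + $0 = $29,441
Difference: |$31,409 − $29,441| = $1,968.

$1,968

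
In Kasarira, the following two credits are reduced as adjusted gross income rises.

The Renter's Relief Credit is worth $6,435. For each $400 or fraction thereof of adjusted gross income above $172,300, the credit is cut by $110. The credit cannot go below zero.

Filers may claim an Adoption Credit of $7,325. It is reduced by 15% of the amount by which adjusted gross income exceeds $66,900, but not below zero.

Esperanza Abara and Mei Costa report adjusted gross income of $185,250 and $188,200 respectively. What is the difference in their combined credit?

$770

Esperanza ($185,250): Renter's Relief Credit: income exceeds $172,300 by $12,950, which is 33 full-or-partial $400 increments; reduction = 33 × $110 = $3,630, leaving $2,805. Adoption Credit: 15% of the $118,350 excess over $66,900 is $17,752.50 ≥ base, so the credit is $0. total $2,805 + $0 = $2,805
Mei ($188,200): Renter's Relief Credit: income exceeds $172,300 by $15,900, which is 40 full-or-partial $400 increments; reduction = 40 × $110 = $4,400, leaving $2,035. Adoption Credit: 15% of the $121,300 excess over $66,900 is $18,195 ≥ base, so the credit is $0. total $2,035 + $0 = $2,035
Difference: |$2,805 − $2,035| = $770.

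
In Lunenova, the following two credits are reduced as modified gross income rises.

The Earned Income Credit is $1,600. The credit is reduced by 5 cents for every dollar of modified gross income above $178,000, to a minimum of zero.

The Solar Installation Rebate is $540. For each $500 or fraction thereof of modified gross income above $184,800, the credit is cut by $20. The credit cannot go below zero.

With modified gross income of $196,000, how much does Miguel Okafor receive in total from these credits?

Earned Income Credit: 5% of the $18,000 excess over $178,000 is $900; credit = $1,600 − $900 = $700.
Solar Installation Rebate: income exceeds $184,800 by $11,200, which is 23 full-or-partial $500 increments; reduction = 23 × $20 = $460, leaving $80.
Total: $700 + $80 = $780.

$780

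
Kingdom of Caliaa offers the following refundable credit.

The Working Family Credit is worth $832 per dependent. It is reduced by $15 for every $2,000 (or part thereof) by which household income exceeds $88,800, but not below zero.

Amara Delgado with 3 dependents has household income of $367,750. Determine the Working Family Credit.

$396

Working Family Credit: base = 3 × $832 = $2,496. income exceeds $88,800 by $278,950, which is 140 full-or-partial $2,000 increments; reduction = 140 × $15 = $2,100, leaving $396.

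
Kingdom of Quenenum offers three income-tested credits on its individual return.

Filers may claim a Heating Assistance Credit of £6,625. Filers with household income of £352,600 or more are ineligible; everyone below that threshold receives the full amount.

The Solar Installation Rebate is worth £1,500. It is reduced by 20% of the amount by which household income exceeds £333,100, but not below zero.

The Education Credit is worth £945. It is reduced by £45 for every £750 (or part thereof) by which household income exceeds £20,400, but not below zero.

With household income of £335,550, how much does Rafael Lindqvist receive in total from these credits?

£7,635

Heating Assistance Credit: £335,550 is below the £352,600 cutoff, so the full £6,625 applies.
Solar Installation Rebate: 20% of the £2,450 excess over £333,100 is £490; credit = £1,500 − £490 = £1,010.
Education Credit: income exceeds £20,400 by £315,150 → 421 increments × £45 = £18,945 ≥ base, so the credit is £0.
Total: £6,625 + £1,010 + £0 = £7,635.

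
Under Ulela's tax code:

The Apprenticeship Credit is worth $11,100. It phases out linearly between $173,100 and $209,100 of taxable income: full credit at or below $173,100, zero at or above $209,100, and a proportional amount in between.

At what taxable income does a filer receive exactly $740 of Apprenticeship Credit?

$206,700

$740 is 740/11,100 of the full $11,100, so 10,360/11,100 of the $36,000 range has been used: income = $173,100 + $36,000 × 10,360/11,100 = $206,700.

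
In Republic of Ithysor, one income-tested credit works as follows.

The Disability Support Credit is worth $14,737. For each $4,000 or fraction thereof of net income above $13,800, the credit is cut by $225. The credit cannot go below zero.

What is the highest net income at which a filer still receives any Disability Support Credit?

After 65 increments the reduction is 65 × $225 = $14,625, leaving $112; one more increment wipes it out. Increment 65 ends at excess 65 × $4,000 = $260,000, so the highest qualifying income is $13,800 + $260,000 = $273,800.

$273,800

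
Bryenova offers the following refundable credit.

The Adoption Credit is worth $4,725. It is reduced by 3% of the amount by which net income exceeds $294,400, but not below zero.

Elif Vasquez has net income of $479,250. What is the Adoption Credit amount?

$0

Adoption Credit: 3% of the $184,850 excess over $294,400 is $5,545.50 ≥ base, so the credit is $0.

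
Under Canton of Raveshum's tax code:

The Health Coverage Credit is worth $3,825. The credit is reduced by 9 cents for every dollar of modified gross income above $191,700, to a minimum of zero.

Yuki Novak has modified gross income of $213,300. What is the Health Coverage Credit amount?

$1,881

Health Coverage Credit: 9% of the $21,600 excess over $191,700 is $1,944; credit = $3,825 − $1,944 = $1,881.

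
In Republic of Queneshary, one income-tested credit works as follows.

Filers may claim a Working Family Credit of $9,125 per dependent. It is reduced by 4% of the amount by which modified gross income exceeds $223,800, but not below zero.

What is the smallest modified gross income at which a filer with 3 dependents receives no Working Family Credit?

Full credit = 3 × $9,125 = $27,375.
The credit falls by 4% of each dollar above $223,800, so it reaches zero when the excess is $27,375 / 4% = $684,375: income = $223,800 + $684,375 = $908,175.

$908,175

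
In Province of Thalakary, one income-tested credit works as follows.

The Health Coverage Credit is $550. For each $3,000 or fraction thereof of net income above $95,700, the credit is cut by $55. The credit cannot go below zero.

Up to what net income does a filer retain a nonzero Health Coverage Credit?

$122,700

After 9 increments the reduction is 9 × $55 = $495, leaving $55; one more increment wipes it out. Increment 9 ends at excess 9 × $3,000 = $27,000, so the highest qualifying income is $95,700 + $27,000 = $122,700.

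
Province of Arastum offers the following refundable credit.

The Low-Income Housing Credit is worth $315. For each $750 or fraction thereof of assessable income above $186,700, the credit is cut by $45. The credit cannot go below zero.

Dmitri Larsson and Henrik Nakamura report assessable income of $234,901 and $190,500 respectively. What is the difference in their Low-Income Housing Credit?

$45

Dmitri ($234,901): Low-Income Housing Credit: income exceeds $186,700 by $48,201 → 65 increments × $45 = $2,925 ≥ base, so the credit is $0.
Henrik ($190,500): Low-Income Housing Credit: income exceeds $186,700 by $3,800, which is 6 full-or-partial $750 increments; reduction = 6 × $45 = $270, leaving $45.
Difference: |$0 − $45| = $45.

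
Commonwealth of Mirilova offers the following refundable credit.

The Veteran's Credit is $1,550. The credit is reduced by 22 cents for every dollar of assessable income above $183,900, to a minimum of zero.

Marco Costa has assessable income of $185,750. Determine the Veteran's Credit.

$1,143

Veteran's Credit: 22% of the $1,850 excess over $183,900 is $407; credit = $1,550 − $407 = $1,143.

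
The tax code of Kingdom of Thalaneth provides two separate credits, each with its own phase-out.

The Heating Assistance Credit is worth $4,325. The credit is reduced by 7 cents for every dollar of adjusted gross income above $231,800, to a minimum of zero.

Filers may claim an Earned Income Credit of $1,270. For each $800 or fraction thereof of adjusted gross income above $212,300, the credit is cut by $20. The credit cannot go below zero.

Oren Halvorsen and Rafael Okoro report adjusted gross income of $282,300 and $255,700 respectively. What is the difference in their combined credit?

$2,032

Oren ($282,300): Heating Assistance Credit: 7% of the $50,500 excess over $231,800 is $3,535; credit = $4,325 − $3,535 = $790. Earned Income Credit: income exceeds $212,300 by $70,000 → 88 increments × $20 = $1,760 ≥ base, so the credit is $0. total $790 + $0 = $790
Rafael ($255,700): Heating Assistance Credit: 7% of the $23,900 excess over $231,800 is $1,673; credit = $4,325 − $1,673 = $2,652. Earned Income Credit: income exceeds $212,300 by $43,400, which is 55 full-or-partial $800 increments; reduction = 55 × $20 = $1,100, leaving $170. total $2,652 + $170 = $2,822
Difference: |$790 − $2,822| = $2,032.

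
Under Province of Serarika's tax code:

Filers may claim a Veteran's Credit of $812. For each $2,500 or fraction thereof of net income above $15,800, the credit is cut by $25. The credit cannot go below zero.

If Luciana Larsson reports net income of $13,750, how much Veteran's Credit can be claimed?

$812

Veteran's Credit: $13,750 is at or below the $15,800 threshold, so the full $812 applies.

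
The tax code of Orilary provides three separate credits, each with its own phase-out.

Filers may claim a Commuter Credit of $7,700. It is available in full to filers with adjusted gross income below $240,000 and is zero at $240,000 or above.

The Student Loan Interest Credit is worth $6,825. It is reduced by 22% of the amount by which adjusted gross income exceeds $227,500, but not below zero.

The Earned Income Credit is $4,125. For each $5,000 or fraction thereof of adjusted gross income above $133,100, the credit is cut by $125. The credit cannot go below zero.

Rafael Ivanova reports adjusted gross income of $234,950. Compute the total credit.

$14,386

Commuter Credit: $234,950 is below the $240,000 cutoff, so the full $7,700 applies.
Student Loan Interest Credit: 22% of the $7,450 excess over $227,500 is $1,639; credit = $6,825 − $1,639 = $5,186.
Earned Income Credit: income exceeds $133,100 by $101,850, which is 21 full-or-partial $5,000 increments; reduction = 21 × $125 = $2,625, leaving $1,500.
Total: $7,700 + $5,186 + $1,500 = $14,386.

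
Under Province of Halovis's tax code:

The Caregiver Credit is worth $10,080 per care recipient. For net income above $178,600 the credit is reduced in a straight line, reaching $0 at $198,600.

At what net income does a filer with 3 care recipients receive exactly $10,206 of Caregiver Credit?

Full credit = 3 × $10,080 = $30,240.
$10,206 is 10,206/30,240 of the full $30,240, so 20,034/30,240 of the $20,000 range has been used: income = $178,600 + $20,000 × 20,034/30,240 = $191,850.

$191,850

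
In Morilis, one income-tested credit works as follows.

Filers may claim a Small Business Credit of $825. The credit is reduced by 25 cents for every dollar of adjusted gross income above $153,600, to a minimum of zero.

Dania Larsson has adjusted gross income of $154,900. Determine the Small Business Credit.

$500

Small Business Credit: 25% of the $1,300 excess over $153,600 is $325; credit = $825 − $325 = $500.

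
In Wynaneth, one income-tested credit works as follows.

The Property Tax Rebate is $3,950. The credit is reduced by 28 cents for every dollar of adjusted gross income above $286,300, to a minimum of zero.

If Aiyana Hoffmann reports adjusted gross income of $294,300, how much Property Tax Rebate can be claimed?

Property Tax Rebate: 28% of the $8,000 excess over $286,300 is $2,240; credit = $3,950 − $2,240 = $1,710.

$1,710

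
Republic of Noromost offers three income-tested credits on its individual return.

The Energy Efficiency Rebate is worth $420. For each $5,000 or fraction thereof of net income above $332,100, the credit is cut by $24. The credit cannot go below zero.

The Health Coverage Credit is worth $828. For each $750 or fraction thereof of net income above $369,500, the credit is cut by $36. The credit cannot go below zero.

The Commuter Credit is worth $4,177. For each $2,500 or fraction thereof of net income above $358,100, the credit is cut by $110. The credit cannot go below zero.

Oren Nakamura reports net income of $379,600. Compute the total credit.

Energy Efficiency Rebate: income exceeds $332,100 by $47,500, which is 10 full-or-partial $5,000 increments; reduction = 10 × $24 = $240, leaving $180.
Health Coverage Credit: income exceeds $369,500 by $10,100, which is 14 full-or-partial $750 increments; reduction = 14 × $36 = $504, leaving $324.
Commuter Credit: income exceeds $358,100 by $21,500, which is 9 full-or-partial $2,500 increments; reduction = 9 × $110 = $990, leaving $3,187.
Total: $180 + $324 + $3,187 = $3,691.

$3,691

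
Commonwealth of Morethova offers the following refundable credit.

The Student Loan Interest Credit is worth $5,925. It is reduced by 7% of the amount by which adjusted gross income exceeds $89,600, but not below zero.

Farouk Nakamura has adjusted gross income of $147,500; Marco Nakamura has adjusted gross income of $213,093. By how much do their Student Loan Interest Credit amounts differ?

Farouk ($147,500): Student Loan Interest Credit: 7% of the $57,900 excess over $89,600 is $4,053; credit = $5,925 − $4,053 = $1,872.
Marco ($213,093): Student Loan Interest Credit: 7% of the $123,493 excess over $89,600 is $8,644.51 ≥ base, so the credit is $0.
Difference: |$1,872 − $0| = $1,872.

$1,872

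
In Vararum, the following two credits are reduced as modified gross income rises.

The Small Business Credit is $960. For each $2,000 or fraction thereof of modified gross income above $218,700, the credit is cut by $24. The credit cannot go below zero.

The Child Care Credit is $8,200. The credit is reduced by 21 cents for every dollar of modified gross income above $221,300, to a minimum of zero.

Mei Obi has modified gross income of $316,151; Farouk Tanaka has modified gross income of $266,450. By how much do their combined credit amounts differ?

$384

Mei ($316,151): Small Business Credit: income exceeds $218,700 by $97,451 → 49 increments × $24 = $1,176 ≥ base, so the credit is $0. Child Care Credit: 21% of the $94,851 excess over $221,300 is $19,918.71 ≥ base, so the credit is $0. total $0 + $0 = $0
Farouk ($266,450): Small Business Credit: income exceeds $218,700 by $47,750, which is 24 full-or-partial $2,000 increments; reduction = 24 × $24 = $576, leaving $384. Child Care Credit: 21% of the $45,150 excess over $221,300 is $9,481.50 ≥ base, so the credit is $0. total $384 + $0 = $384
Difference: |$0 − $384| = $384.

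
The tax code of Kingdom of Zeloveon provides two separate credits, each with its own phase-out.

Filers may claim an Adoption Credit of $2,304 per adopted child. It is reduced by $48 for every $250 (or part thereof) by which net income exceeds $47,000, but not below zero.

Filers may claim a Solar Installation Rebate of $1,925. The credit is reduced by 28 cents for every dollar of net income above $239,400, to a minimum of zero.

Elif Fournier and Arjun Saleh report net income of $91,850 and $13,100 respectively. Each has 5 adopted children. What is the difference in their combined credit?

$8,640

Elif ($91,850): Adoption Credit: base = 5 × $2,304 = $11,520. income exceeds $47,000 by $44,850, which is 180 full-or-partial $250 increments; reduction = 180 × $48 = $8,640, leaving $2,880. Solar Installation Rebate: $91,850 is at or below the $239,400 threshold, so the full $1,925 applies. total $2,880 + $1,925 = $4,805
Arjun ($13,100): Adoption Credit: base = 5 × $2,304 = $11,520. $13,100 is at or below the $47,000 threshold, so the full $11,520 applies. Solar Installation Rebate: $13,100 is at or below the $239,400 threshold, so the full $1,925 applies. total $11,520 + $1,925 = $13,445
Difference: |$4,805 − $13,445| = $8,640.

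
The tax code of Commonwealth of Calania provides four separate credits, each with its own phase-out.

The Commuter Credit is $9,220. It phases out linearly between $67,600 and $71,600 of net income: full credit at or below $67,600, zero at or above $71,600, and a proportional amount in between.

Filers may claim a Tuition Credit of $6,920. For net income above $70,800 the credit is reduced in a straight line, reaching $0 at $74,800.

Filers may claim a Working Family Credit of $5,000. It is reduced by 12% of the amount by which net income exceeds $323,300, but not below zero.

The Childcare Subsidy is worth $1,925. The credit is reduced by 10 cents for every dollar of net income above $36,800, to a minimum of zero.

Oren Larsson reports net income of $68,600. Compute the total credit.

Commuter Credit: $68,600 is $1,000 into a $4,000 phase-out range, leaving 3,000/4,000 of the credit: $9,220 × 3,000/4,000 = $6,915.
Tuition Credit: $68,600 is at or below the $70,800 threshold, so the full $6,920 applies.
Working Family Credit: $68,600 is at or below the $323,300 threshold, so the full $5,000 applies.
Childcare Subsidy: 10% of the $31,800 excess over $36,800 is $3,180 ≥ base, so the credit is $0.
Total: $6,915 + $6,920 + $5,000 + $0 = $18,835.

$18,835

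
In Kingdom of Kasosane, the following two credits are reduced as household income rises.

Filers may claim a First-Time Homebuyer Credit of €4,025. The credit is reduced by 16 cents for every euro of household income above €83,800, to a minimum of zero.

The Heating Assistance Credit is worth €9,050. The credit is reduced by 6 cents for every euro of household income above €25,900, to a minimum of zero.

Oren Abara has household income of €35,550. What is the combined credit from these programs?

First-Time Homebuyer Credit: €35,550 is at or below the €83,800 threshold, so the full €4,025 applies.
Heating Assistance Credit: 6% of the €9,650 excess over €25,900 is €579; credit = €9,050 − €579 = €8,471.
Total: €4,025 + €8,471 = €12,496.

€12,496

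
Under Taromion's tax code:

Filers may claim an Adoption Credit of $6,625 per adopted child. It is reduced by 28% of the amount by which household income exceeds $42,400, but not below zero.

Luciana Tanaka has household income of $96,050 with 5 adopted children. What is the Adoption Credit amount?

$18,103

Adoption Credit: base = 5 × $6,625 = $33,125. 28% of the $53,650 excess over $42,400 is $15,022; credit = $33,125 − $15,022 = $18,103.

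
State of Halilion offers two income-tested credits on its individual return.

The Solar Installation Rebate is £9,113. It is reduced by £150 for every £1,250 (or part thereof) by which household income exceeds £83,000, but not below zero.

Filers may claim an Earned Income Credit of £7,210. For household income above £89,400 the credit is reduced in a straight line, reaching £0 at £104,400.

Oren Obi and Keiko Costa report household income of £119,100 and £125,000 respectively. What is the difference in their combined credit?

Oren (£119,100): Solar Installation Rebate: income exceeds £83,000 by £36,100, which is 29 full-or-partial £1,250 increments; reduction = 29 × £150 = £4,350, leaving £4,763. Earned Income Credit: £119,100 is at or above £104,400, so the credit is £0. total £4,763 + £0 = £4,763
Keiko (£125,000): Solar Installation Rebate: income exceeds £83,000 by £42,000, which is 34 full-or-partial £1,250 increments; reduction = 34 × £150 = £5,100, leaving £4,013. Earned Income Credit: £125,000 is at or above £104,400, so the credit is £0. total £4,013 + £0 = £4,013
Difference: |£4,763 − £4,013| = £750.

£750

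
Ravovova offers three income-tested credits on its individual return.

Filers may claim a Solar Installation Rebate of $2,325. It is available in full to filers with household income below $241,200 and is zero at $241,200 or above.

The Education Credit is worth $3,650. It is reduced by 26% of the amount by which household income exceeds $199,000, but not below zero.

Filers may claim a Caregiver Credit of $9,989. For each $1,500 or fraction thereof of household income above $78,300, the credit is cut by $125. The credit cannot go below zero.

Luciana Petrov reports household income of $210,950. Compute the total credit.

$2,868

Solar Installation Rebate: $210,950 is below the $241,200 cutoff, so the full $2,325 applies.
Education Credit: 26% of the $11,950 excess over $199,000 is $3,107; credit = $3,650 − $3,107 = $543.
Caregiver Credit: income exceeds $78,300 by $132,650 → 89 increments × $125 = $11,125 ≥ base, so the credit is $0.
Total: $2,325 + $543 + $0 = $2,868.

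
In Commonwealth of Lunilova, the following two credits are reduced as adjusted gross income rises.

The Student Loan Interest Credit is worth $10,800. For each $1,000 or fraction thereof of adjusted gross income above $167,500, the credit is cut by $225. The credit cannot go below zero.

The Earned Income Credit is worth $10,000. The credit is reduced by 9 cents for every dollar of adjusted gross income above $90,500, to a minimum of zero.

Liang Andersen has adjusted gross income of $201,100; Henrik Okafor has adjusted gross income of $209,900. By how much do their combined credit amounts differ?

Liang ($201,100): Student Loan Interest Credit: income exceeds $167,500 by $33,600, which is 34 full-or-partial $1,000 increments; reduction = 34 × $225 = $7,650, leaving $3,150. Earned Income Credit: 9% of the $110,600 excess over $90,500 is $9,954; credit = $10,000 − $9,954 = $46. total $3,150 + $46 = $3,196
Henrik ($209,900): Student Loan Interest Credit: income exceeds $167,500 by $42,400, which is 43 full-or-partial $1,000 increments; reduction = 43 × $225 = $9,675, leaving $1,125. Earned Income Credit: 9% of the $119,400 excess over $90,500 is $10,746 ≥ base, so the credit is $0. total $1,125 + $0 = $1,125
Difference: |$3,196 − $1,125| = $2,071.

$2,071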